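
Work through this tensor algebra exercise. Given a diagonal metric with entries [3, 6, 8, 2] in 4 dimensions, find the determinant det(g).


For a diagonal metric, the determinant is the product of diagonal entries.
Diagonal entries: 3, 6, 8, 2
det(g) = 3 * 6 * 8 * 2 = 288

288


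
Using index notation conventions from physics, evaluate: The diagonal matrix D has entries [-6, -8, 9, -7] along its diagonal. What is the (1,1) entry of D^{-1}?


For a diagonal matrix, the inverse has entries (D^{-1})_{ii} = 1/d_{ii}.
The diagonal entries are: d_{11} = -6, d_{22} = -8, d_{33} = 9, d_{44} = -7
We need (D^{-1})_{11} = 1/d_{11} = 1/-6 = -1/6

-1/6


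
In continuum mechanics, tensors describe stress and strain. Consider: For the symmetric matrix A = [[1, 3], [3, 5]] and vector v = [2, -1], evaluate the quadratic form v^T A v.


First compute Av:
(Av)_1 = 1*2 + 3*-1 = -1
(Av)_2 = 3*2 + 5*-1 = 1
Av = [-1, 1]
Then v^T (Av) = 2*-1 + -1*1
= -2 + -1 = -3

-3


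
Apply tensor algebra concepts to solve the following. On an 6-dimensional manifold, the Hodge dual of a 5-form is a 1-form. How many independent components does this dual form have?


The Hodge dual of a p-form on an n-dimensional manifold is an (n-p)-form.
n = 6, p = 5, so dual degree = 6 - 5 = 1
The number of components is C(n, n-p) = C(6, 1) = 6

6


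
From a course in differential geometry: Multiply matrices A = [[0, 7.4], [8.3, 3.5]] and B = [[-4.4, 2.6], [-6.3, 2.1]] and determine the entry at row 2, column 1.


(AB)_{ij} = sum_k A_{ik} B_{kj}.
For i=2, j=1:
A_{21} * B_{11} = 8.3 * -4.4 = -36.52
A_{22} * B_{21} = 3.5 * -6.3 = -22.05
Sum = -36.52 + -22.05 = -58.57

-58.57


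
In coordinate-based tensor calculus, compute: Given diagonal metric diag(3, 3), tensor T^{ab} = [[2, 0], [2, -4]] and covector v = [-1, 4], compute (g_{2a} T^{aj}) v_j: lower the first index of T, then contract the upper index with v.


Step 1: lower the first index. For a diagonal metric, g_{ia} T^{aj} = g_{ii} T^{ij} (no sum on i).
g_{22} = 3
S_2{}^1 = 3 * T^{21} = 3 * 2 = 6
S_2{}^2 = 3 * T^{22} = 3 * -4 = -12
Step 2: contract S_2{}^j with v_j.
S_2{}^1 * v_1 = 6 * -1 = -6
S_2{}^2 * v_2 = -12 * 4 = -48
Result = -6 + -48 = -54

-54


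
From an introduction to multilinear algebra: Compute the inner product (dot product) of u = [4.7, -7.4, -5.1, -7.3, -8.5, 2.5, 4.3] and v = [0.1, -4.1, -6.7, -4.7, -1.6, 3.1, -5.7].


The inner product u . v = sum of u_i * v_i.
Term-by-term: 4.7 * 0.1, -7.4 * -4.1, -5.1 * -6.7, -7.3 * -4.7, -8.5 * -1.6, 2.5 * 3.1, 4.3 * -5.7
Products: 0.47, 30.34, 34.17, 34.31, 13.6, 7.75, -24.51
Sum = 0.47 + 30.34 + 34.17 + 34.31 + 13.6 + 7.75 + -24.51 = 96.13

96.13


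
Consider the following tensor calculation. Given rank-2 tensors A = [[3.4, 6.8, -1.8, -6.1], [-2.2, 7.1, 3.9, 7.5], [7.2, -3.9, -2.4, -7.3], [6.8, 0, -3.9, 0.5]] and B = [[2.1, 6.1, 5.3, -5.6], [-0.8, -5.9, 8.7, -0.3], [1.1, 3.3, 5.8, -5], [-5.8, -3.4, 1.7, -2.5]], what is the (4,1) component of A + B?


Tensor addition is component-wise: (A + B)_{ij} = A_{ij} + B_{ij}.
A_{41} = 6.8
B_{41} = -5.8
(A + B)_{41} = 6.8 + -5.8 = 1

1


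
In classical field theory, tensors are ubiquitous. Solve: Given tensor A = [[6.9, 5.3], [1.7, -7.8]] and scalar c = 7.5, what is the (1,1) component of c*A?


Scalar multiplication: (cA)_{ij} = c * A_{ij}.
c = 7.5
A_{11} = 6.9
(cA)_{11} = 7.5 * 6.9 = 51.75

51.75


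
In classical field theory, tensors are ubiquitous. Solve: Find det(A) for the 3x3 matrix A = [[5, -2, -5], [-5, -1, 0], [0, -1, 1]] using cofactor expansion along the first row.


Expanding along the first row, det(A) = a11*M_11 - a12*M_12 + a13*M_13, where M_1j is the (1,j) minor.
Minor M_11 = -1*1 - 0*-1 = -1
Minor M_12 = -5*1 - 0*0 = -5
Minor M_13 = -5*-1 - -1*0 = 5
det = 5*(-1) - -2*(-5) + -5*(5)
    = -5 - 10 + -25
    = -40

-40


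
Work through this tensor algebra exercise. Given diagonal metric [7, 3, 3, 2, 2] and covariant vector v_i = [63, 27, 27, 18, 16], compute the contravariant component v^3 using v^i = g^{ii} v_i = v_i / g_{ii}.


To raise an index with a diagonal metric: v^i = v_i / g_{ii}.
For index 3: v_3 = 27, g_{33} = 3
v^3 = 27 / 3 = 9

9


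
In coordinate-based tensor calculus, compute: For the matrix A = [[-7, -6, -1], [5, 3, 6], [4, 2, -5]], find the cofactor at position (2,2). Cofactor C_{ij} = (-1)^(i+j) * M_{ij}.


To find cofactor C_{22}, delete row 2 and column 2.
The resulting 2x2 submatrix is: [[-7, -1], [4, -5]]
Minor M_{22} = -7*-5 - -1*4
  = 35 - -4 = 39
Sign = (-1)^(2+2) = (-1)^4 = 1
Cofactor C_{22} = 1 * 39 = 39

39


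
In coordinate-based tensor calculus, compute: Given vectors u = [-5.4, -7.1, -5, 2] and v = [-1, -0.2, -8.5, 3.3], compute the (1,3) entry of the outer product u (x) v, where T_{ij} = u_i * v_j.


The outer product entry T_{ij} = u_i * v_j.
We need i=1, j=3.
u_1 = -5.4, v_3 = -8.5
T_{1,3} = -5.4 * -8.5 = 45.9

45.9


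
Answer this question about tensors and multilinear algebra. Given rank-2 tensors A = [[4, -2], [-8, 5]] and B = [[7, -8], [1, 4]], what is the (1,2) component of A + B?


Tensor addition is component-wise: (A + B)_{ij} = A_{ij} + B_{ij}.
A_{12} = -2
B_{12} = -8
(A + B)_{12} = -2 + -8 = -10

-10


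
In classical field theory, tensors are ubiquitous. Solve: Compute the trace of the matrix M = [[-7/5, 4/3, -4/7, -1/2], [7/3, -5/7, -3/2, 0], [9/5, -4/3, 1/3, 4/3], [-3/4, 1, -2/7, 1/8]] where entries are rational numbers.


The trace is the sum of diagonal entries.
Diagonal: M[1,1] = -7/5, M[2,2] = -5/7, M[3,3] = 1/3, M[4,4] = 1/8
Tr(M) = -7/5 + -5/7 + 1/3 + 1/8
Computing step by step:
After adding M[1,1]: -7/5
After adding M[2,2]: -74/35
After adding M[3,3]: -187/105
After adding M[4,4]: -1391/840
Tr(M) = -1391/840

-1391/840


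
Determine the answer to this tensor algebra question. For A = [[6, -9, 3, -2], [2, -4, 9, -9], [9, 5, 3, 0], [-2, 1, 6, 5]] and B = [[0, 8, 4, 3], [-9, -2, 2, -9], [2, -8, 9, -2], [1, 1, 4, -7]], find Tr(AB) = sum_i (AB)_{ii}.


Tr(AB) = sum_i (AB)_{ii} where (AB)_{ii} = sum_k A_{ik} B_{ki}.
(AB)_{11} = 6*0 + -9*-9 + 3*2 + -2*1 = 85
(AB)_{22} = 2*8 + -4*-2 + 9*-8 + -9*1 = -57
(AB)_{33} = 9*4 + 5*2 + 3*9 + 0*4 = 73
(AB)_{44} = -2*3 + 1*-9 + 6*-2 + 5*-7 = -62
Tr(AB) = 85 + -57 + 73 + -62 = 39

39


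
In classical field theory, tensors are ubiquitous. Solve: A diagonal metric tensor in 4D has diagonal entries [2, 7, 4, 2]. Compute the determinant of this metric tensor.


For a diagonal metric, the determinant is the product of diagonal entries.
Diagonal entries: 2, 7, 4, 2
det(g) = 2 * 7 * 4 * 2 = 112

112


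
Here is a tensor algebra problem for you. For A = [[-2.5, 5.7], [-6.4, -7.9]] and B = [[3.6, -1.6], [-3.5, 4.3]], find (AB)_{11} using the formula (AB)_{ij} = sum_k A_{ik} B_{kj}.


(AB)_{ij} = sum_k A_{ik} B_{kj}.
For i=1, j=1:
A_{11} * B_{11} = -2.5 * 3.6 = -9
A_{12} * B_{21} = 5.7 * -3.5 = -19.95
Sum = -9 + -19.95 = -28.95

-28.95


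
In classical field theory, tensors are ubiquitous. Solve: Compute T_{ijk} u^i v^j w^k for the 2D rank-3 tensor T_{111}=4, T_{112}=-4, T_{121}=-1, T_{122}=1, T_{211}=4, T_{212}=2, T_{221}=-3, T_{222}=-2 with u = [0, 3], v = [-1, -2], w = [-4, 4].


S = sum over i,j,k of T_{ijk} u_i v_j w_k. Expanding all 8 terms:
T_{111}*u_1*v_1*w_1 = 4*0*-1*-4 = 0  (running total: 0)
T_{112}*u_1*v_1*w_2 = -4*0*-1*4 = 0  (running total: 0)
T_{121}*u_1*v_2*w_1 = -1*0*-2*-4 = 0  (running total: 0)
T_{122}*u_1*v_2*w_2 = 1*0*-2*4 = 0  (running total: 0)
T_{211}*u_2*v_1*w_1 = 4*3*-1*-4 = 48  (running total: 48)
T_{212}*u_2*v_1*w_2 = 2*3*-1*4 = -24  (running total: 24)
T_{221}*u_2*v_2*w_1 = -3*3*-2*-4 = -72  (running total: -48)
T_{222}*u_2*v_2*w_2 = -2*3*-2*4 = 48  (running total: 0)
S = 0

0


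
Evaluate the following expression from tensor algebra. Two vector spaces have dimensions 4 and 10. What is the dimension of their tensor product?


The dimension of a tensor product is the product of dimensions.
dim(V) = 4, dim(W) = 10
dim(V (x) W) = 4 * 10 = 40

40


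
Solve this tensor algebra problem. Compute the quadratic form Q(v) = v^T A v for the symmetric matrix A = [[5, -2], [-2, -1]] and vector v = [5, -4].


First compute Av:
(Av)_1 = 5*5 + -2*-4 = 33
(Av)_2 = -2*5 + -1*-4 = -6
Av = [33, -6]
Then v^T (Av) = 5*33 + -4*-6
= 165 + 24 = 189

189


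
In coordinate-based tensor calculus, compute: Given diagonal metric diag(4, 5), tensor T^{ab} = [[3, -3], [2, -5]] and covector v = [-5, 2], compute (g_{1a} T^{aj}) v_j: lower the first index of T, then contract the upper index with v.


Step 1: lower the first index. For a diagonal metric, g_{ia} T^{aj} = g_{ii} T^{ij} (no sum on i).
g_{11} = 4
S_1{}^1 = 4 * T^{11} = 4 * 3 = 12
S_1{}^2 = 4 * T^{12} = 4 * -3 = -12
Step 2: contract S_1{}^j with v_j.
S_1{}^1 * v_1 = 12 * -5 = -60
S_1{}^2 * v_2 = -12 * 2 = -24
Result = -60 + -24 = -84

-84


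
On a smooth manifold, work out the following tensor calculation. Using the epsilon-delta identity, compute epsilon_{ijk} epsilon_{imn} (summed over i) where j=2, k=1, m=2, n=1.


Using the identity: epsilon_{ijk} epsilon_{imn} = delta_{jm} delta_{kn} - delta_{jn} delta_{km}.
delta_{22} = 1
delta_{11} = 1
delta_{21} = 0
delta_{12} = 0
Result = 1 * 1 - 0 * 0 = 1 - 0 = 1

1


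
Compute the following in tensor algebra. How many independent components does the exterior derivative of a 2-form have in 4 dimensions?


The exterior derivative of a p-form is a (p+1)-form.
Its number of independent components is C(n, p+1).
n = 4, p+1 = 3
C(4, 3) = 4

4


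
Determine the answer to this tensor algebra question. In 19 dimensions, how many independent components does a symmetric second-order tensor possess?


A symmetric rank-2 tensor in d dimensions has d(d+1)/2 independent components.
d = 19
d(d+1)/2 = 19 * 20 / 2 = 380 / 2 = 190

190


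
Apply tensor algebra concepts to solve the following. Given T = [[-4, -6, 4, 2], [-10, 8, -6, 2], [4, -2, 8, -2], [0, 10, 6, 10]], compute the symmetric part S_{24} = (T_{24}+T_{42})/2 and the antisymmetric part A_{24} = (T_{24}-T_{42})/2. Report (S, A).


T_{24} = 2
T_{42} = 10
S_{24} = (2 + 10)/2 = 12/2 = 6
A_{24} = (2 - 10)/2 = -8/2 = -4
Check: S + A = 6 + -4 = 2 = T_{24}.

(6, -4)


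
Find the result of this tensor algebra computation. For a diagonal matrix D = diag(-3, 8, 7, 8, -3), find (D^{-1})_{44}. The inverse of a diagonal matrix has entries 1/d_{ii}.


For a diagonal matrix, the inverse has entries (D^{-1})_{ii} = 1/d_{ii}.
The diagonal entries are: d_{11} = -3, d_{22} = 8, d_{33} = 7, d_{44} = 8, d_{55} = -3
We need (D^{-1})_{44} = 1/d_{44} = 1/8 = 1/8

1/8


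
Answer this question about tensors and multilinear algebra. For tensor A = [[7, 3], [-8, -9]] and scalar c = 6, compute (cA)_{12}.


Scalar multiplication: (cA)_{ij} = c * A_{ij}.
c = 6
A_{12} = 3
(cA)_{12} = 6 * 3 = 18

18


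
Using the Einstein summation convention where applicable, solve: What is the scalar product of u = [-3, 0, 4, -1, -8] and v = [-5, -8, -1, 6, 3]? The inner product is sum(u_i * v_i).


The inner product u . v = sum of u_i * v_i.
Term-by-term: -3 * -5, 0 * -8, 4 * -1, -1 * 6, -8 * 3
Products: 15, 0, -4, -6, -24
Sum = 15 + 0 + -4 + -6 + -24 = -19

-19


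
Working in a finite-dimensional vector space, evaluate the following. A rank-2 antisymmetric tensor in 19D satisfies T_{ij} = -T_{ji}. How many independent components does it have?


An antisymmetric rank-2 tensor satisfies A_{ij} = -A_{ji}, so diagonal entries are zero.
The independent components are the upper-triangular entries: C(n, 2) = n(n-1)/2.
n = 19
C(19, 2) = 19 * 18 / 2 = 342 / 2 = 171

171


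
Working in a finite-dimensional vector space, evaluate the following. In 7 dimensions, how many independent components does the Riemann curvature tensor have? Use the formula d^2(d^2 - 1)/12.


The Riemann tensor in d dimensions has d^2(d^2 - 1)/12 independent components.
d = 7, so d^2 = 49
d^2 - 1 = 48
d^2(d^2 - 1) = 49 * 48 = 2352
Divide by 12: 2352 / 12 = 196

196


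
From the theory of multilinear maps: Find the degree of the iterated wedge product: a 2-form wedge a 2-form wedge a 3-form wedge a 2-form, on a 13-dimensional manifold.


The degree of a wedge product is the sum of the degrees of the individual forms.
Degrees: 2, 2, 3, 2
Total degree = 2 + 2 + 3 + 2 = 9

9


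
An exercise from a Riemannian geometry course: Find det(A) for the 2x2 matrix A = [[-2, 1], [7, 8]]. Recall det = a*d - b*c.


For a 2x2 matrix [[a, b], [c, d]], det = a*d - b*c.
a = -2, b = 1, c = 7, d = 8
a*d = -2 * 8 = -16
b*c = 1 * 7 = 7
det = -16 - 7 = -23

-23


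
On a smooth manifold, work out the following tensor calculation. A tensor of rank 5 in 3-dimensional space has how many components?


The number of components of a rank-r tensor in d dimensions is d^r.
Here d = 3 and r = 5.
3^5 = 243

243


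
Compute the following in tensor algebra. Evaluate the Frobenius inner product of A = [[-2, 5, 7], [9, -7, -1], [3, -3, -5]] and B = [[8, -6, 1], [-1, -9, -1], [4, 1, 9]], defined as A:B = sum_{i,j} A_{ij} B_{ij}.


A:B = sum over all i,j of A_{ij} * B_{ij}.
Row 1: -2*8=-16, 5*-6=-30, 7*1=7 => row sum = -39
Row 2: 9*-1=-9, -7*-9=63, -1*-1=1 => row sum = 55
Row 3: 3*4=12, -3*1=-3, -5*9=-45 => row sum = -36
Total = -39 + 55 + -36 = -20

-20


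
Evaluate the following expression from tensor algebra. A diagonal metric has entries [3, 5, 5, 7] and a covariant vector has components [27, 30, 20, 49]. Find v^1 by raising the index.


To raise an index with a diagonal metric: v^i = v_i / g_{ii}.
For index 1: v_1 = 27, g_{11} = 3
v^1 = 27 / 3 = 9

9


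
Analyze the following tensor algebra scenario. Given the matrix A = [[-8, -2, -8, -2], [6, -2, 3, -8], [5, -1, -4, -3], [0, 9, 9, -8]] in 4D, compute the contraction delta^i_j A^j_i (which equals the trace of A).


The contraction (trace) of a rank-2 tensor is the sum of its diagonal elements.
Diagonal entries: A[1,1] = -8, A[2,2] = -2, A[3,3] = -4, A[4,4] = -8
Tr(A) = -8 + -2 + -4 + -8 = -22

-22


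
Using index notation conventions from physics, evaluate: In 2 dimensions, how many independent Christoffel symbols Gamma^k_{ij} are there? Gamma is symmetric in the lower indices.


Christoffel symbols Gamma^k_{ij} are symmetric in i,j, so there are d * d(d+1)/2 independent symbols.
d = 2
d(d+1)/2 = 2 * 3 / 2 = 3
Total = 2 * 3 = 6

6


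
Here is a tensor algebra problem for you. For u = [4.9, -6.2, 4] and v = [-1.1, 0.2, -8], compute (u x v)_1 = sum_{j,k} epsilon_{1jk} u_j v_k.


(u x v)_1 = sum_{j,k} epsilon_{1jk} u_j v_k. Only permutations of (1,2,3) contribute; the two non-zero terms are:
eps_{123} u_2 v_3 = 1 * -6.2 * -8 = 49.6
eps_{132} u_3 v_2 = -1 * 4 * 0.2 = -0.8
(u x v)_1 = 48.8

48.8


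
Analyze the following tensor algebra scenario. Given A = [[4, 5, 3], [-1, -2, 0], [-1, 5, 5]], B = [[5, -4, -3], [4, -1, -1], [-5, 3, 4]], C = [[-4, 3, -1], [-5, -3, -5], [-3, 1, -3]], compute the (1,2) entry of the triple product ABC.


(ABC)_{12} = sum_m (AB)_{1m} C_{m2}. First compute row 1 of AB.
(AB)_{11} = 4*5 + 5*4 + 3*-5 = 25
(AB)_{12} = 4*-4 + 5*-1 + 3*3 = -12
(AB)_{13} = 4*-3 + 5*-1 + 3*4 = -5
Now contract with column 2 of C:
(AB)_{11} * C_{12} = 25 * 3 = 75
(AB)_{12} * C_{22} = -12 * -3 = 36
(AB)_{13} * C_{32} = -5 * 1 = -5
(ABC)_{12} = 75 + 36 + -5 = 106

106


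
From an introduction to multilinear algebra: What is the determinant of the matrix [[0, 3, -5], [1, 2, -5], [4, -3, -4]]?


Expanding along the first row, det(A) = a11*M_11 - a12*M_12 + a13*M_13, where M_1j is the (1,j) minor.
Minor M_11 = 2*-4 - -5*-3 = -23
Minor M_12 = 1*-4 - -5*4 = 16
Minor M_13 = 1*-3 - 2*4 = -11
det = 0*(-23) - 3*(16) + -5*(-11)
    = 0 - 48 + 55
    = 7

7


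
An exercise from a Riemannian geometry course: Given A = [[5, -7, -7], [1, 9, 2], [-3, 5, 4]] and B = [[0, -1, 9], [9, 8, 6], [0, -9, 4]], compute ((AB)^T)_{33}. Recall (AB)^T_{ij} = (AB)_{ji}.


(AB)^T_{ij} = (AB)_{ji} = sum_k A_{jk} B_{ki}.
For i=3, j=3 we need (AB)_{33}:
A_{31} * B_{13} = -3 * 9 = -27
A_{32} * B_{23} = 5 * 6 = 30
A_{33} * B_{33} = 4 * 4 = 16
Sum = -27 + 30 + 16 = 19

19


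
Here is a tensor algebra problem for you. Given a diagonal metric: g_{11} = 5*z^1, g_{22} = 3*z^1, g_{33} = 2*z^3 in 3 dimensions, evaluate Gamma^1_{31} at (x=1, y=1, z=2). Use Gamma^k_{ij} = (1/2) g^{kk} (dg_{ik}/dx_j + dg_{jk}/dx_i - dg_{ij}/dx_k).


For a diagonal metric, Gamma^k_{ij} = (1/2) g^{kk} (dg_{ik}/dx_j + dg_{jk}/dx_i - dg_{ij}/dx_k).
The metric is diagonal, so g_{ab} = 0 for a != b.
At the given point: g_{11} = 10, g_{22} = 6, g_{33} = 16
g^{11} = 1/10
dg_{31}/dx_1 = 0 (off-diagonal)
dg_{11}/dx_3 = dg_{11}/dx_3 = 5
dg_{31}/dx_1 = 0 (off-diagonal)
Numerator = 0 + 5 - 0 = 5
Gamma^1_{31} = 5 / (2 * 10) = 1/4

1/4


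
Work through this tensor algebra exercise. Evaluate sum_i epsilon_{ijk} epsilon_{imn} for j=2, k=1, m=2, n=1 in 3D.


Using the identity: epsilon_{ijk} epsilon_{imn} = delta_{jm} delta_{kn} - delta_{jn} delta_{km}.
delta_{22} = 1
delta_{11} = 1
delta_{21} = 0
delta_{12} = 0
Result = 1 * 1 - 0 * 0 = 1 - 0 = 1

1


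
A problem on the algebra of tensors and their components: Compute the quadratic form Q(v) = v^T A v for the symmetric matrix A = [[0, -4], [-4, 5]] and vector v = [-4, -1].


First compute Av:
(Av)_1 = 0*-4 + -4*-1 = 4
(Av)_2 = -4*-4 + 5*-1 = 11
Av = [4, 11]
Then v^T (Av) = -4*4 + -1*11
= -16 + -11 = -27

-27


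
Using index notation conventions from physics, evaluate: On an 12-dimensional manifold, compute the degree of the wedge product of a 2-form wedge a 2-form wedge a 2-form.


The degree of a wedge product is the sum of the degrees of the individual forms.
Degrees: 2, 2, 2
Total degree = 2 + 2 + 2 = 6

6


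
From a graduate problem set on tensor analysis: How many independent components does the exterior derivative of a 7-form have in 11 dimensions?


The exterior derivative of a p-form is a (p+1)-form.
Its number of independent components is C(n, p+1).
n = 11, p+1 = 8
C(11, 8) = 165

165


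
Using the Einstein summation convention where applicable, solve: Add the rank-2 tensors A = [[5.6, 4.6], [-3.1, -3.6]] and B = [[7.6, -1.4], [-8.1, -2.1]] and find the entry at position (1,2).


Tensor addition is component-wise: (A + B)_{ij} = A_{ij} + B_{ij}.
A_{12} = 4.6
B_{12} = -1.4
(A + B)_{12} = 4.6 + -1.4 = 3.2

3.2


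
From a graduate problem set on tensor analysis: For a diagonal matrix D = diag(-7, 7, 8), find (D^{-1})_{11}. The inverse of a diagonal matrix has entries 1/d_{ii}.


For a diagonal matrix, the inverse has entries (D^{-1})_{ii} = 1/d_{ii}.
The diagonal entries are: d_{11} = -7, d_{22} = 7, d_{33} = 8
We need (D^{-1})_{11} = 1/d_{11} = 1/-7 = -1/7

-1/7


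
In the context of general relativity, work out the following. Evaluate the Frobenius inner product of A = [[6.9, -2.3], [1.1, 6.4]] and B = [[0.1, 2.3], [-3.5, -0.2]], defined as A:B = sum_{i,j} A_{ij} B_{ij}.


A:B = sum over all i,j of A_{ij} * B_{ij}.
Row 1: 6.9*0.1=0.69, -2.3*2.3=-5.29 => row sum = -4.6
Row 2: 1.1*-3.5=-3.85, 6.4*-0.2=-1.28 => row sum = -5.13
Total = -4.6 + -5.13 = -9.73

-9.73


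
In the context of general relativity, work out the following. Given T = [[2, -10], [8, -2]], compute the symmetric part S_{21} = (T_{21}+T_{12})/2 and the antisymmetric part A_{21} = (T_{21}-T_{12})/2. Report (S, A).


T_{21} = 8
T_{12} = -10
S_{21} = (8 + -10)/2 = -2/2 = -1
A_{21} = (8 - -10)/2 = 18/2 = 9
Check: S + A = -1 + 9 = 8 = T_{21}.

(-1, 9)


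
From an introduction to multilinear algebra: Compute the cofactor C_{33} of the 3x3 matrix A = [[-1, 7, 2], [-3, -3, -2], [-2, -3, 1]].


To find cofactor C_{33}, delete row 3 and column 3.
The resulting 2x2 submatrix is: [[-1, 7], [-3, -3]]
Minor M_{33} = -1*-3 - 7*-3
  = 3 - -21 = 24
Sign = (-1)^(3+3) = (-1)^6 = 1
Cofactor C_{33} = 1 * 24 = 24

24


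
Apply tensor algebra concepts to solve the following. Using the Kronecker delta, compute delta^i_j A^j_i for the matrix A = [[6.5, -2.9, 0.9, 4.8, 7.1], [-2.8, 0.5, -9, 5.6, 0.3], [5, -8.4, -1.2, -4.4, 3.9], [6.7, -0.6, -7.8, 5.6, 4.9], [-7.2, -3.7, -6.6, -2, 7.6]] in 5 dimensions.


The contraction (trace) of a rank-2 tensor is the sum of its diagonal elements.
Diagonal entries: A[1,1] = 6.5, A[2,2] = 0.5, A[3,3] = -1.2, A[4,4] = 5.6, A[5,5] = 7.6
Tr(A) = 6.5 + 0.5 + -1.2 + 5.6 + 7.6 = 19

19


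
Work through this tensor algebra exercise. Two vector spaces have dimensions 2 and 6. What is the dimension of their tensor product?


The dimension of a tensor product is the product of dimensions.
dim(V) = 2, dim(W) = 6
dim(V (x) W) = 2 * 6 = 12

12


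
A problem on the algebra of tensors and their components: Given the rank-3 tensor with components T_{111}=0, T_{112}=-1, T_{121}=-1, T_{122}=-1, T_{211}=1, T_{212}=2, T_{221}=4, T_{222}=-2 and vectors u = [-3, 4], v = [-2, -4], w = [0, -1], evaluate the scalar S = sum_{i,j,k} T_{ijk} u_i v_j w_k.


S = sum over i,j,k of T_{ijk} u_i v_j w_k. Expanding all 8 terms:
T_{111}*u_1*v_1*w_1 = 0*-3*-2*0 = 0  (running total: 0)
T_{112}*u_1*v_1*w_2 = -1*-3*-2*-1 = 6  (running total: 6)
T_{121}*u_1*v_2*w_1 = -1*-3*-4*0 = 0  (running total: 6)
T_{122}*u_1*v_2*w_2 = -1*-3*-4*-1 = 12  (running total: 18)
T_{211}*u_2*v_1*w_1 = 1*4*-2*0 = 0  (running total: 18)
T_{212}*u_2*v_1*w_2 = 2*4*-2*-1 = 16  (running total: 34)
T_{221}*u_2*v_2*w_1 = 4*4*-4*0 = 0  (running total: 34)
T_{222}*u_2*v_2*w_2 = -2*4*-4*-1 = -32  (running total: 2)
S = 2

2


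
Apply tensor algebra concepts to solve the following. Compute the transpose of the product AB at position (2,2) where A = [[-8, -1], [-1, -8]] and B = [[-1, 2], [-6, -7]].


(AB)^T_{ij} = (AB)_{ji} = sum_k A_{jk} B_{ki}.
For i=2, j=2 we need (AB)_{22}:
A_{21} * B_{12} = -1 * 2 = -2
A_{22} * B_{22} = -8 * -7 = 56
Sum = -2 + 56 = 54

54


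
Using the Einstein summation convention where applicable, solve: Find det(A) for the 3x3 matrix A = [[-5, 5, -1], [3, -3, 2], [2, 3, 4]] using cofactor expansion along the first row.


Expanding along the first row, det(A) = a11*M_11 - a12*M_12 + a13*M_13, where M_1j is the (1,j) minor.
Minor M_11 = -3*4 - 2*3 = -18
Minor M_12 = 3*4 - 2*2 = 8
Minor M_13 = 3*3 - -3*2 = 15
det = -5*(-18) - 5*(8) + -1*(15)
    = 90 - 40 + -15
    = 35

35


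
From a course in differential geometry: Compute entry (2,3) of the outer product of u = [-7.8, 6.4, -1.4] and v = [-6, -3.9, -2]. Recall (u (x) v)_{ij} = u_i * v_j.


The outer product entry T_{ij} = u_i * v_j.
We need i=2, j=3.
u_2 = 6.4, v_3 = -2
T_{2,3} = 6.4 * -2 = -12.8

-12.8


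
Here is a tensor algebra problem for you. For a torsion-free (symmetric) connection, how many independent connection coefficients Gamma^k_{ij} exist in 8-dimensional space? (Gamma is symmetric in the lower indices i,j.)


Christoffel symbols Gamma^k_{ij} are symmetric in i,j, so there are d * d(d+1)/2 independent symbols.
d = 8
d(d+1)/2 = 8 * 9 / 2 = 36
Total = 8 * 36 = 288

288


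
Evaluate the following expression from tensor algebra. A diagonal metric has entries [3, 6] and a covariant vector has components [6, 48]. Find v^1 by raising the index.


To raise an index with a diagonal metric: v^i = v_i / g_{ii}.
For index 1: v_1 = 6, g_{11} = 3
v^1 = 6 / 3 = 2

2


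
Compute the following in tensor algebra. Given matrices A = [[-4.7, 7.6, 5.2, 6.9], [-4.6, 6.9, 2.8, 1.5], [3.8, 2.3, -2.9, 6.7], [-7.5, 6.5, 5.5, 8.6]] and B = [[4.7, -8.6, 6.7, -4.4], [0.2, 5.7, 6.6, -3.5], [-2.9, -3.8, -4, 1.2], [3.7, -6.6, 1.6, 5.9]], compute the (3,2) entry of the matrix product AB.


(AB)_{ij} = sum_k A_{ik} B_{kj}.
For i=3, j=2:
A_{31} * B_{12} = 3.8 * -8.6 = -32.68
A_{32} * B_{22} = 2.3 * 5.7 = 13.11
A_{33} * B_{32} = -2.9 * -3.8 = 11.02
A_{34} * B_{42} = 6.7 * -6.6 = -44.22
Sum = -32.68 + 13.11 + 11.02 + -44.22 = -52.77

-52.77


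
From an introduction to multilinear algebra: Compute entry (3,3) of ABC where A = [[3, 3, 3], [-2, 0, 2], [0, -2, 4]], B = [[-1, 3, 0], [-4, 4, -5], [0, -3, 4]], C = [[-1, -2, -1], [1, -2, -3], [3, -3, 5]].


(ABC)_{33} = sum_m (AB)_{3m} C_{m3}. First compute row 3 of AB.
(AB)_{31} = 0*-1 + -2*-4 + 4*0 = 8
(AB)_{32} = 0*3 + -2*4 + 4*-3 = -20
(AB)_{33} = 0*0 + -2*-5 + 4*4 = 26
Now contract with column 3 of C:
(AB)_{31} * C_{13} = 8 * -1 = -8
(AB)_{32} * C_{23} = -20 * -3 = 60
(AB)_{33} * C_{33} = 26 * 5 = 130
(ABC)_{33} = -8 + 60 + 130 = 182

182


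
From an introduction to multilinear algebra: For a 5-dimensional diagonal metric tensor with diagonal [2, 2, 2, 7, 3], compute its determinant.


For a diagonal metric, the determinant is the product of diagonal entries.
Diagonal entries: 2, 2, 2, 7, 3
det(g) = 2 * 2 * 2 * 7 * 3 = 168

168


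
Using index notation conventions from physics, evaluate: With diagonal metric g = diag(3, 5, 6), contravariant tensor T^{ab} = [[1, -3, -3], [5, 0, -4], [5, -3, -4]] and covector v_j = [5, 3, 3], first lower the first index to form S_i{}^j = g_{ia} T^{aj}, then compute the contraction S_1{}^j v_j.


Step 1: lower the first index. For a diagonal metric, g_{ia} T^{aj} = g_{ii} T^{ij} (no sum on i).
g_{11} = 3
S_1{}^1 = 3 * T^{11} = 3 * 1 = 3
S_1{}^2 = 3 * T^{12} = 3 * -3 = -9
S_1{}^3 = 3 * T^{13} = 3 * -3 = -9
Step 2: contract S_1{}^j with v_j.
S_1{}^1 * v_1 = 3 * 5 = 15
S_1{}^2 * v_2 = -9 * 3 = -27
S_1{}^3 * v_3 = -9 * 3 = -27
Result = 15 + -27 + -27 = -39

-39


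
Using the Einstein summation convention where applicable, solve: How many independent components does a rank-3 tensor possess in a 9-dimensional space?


The number of components of a rank-r tensor in d dimensions is d^r.
Here d = 9 and r = 3.
9^3 = 729

729


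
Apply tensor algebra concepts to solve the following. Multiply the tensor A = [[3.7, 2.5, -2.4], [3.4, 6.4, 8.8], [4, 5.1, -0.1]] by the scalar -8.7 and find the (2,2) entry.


Scalar multiplication: (cA)_{ij} = c * A_{ij}.
c = -8.7
A_{22} = 6.4
(cA)_{22} = -8.7 * 6.4 = -55.68

-55.68


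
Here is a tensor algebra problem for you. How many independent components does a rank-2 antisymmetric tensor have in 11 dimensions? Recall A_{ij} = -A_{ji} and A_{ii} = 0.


An antisymmetric rank-2 tensor satisfies A_{ij} = -A_{ji}, so diagonal entries are zero.
The independent components are the upper-triangular entries: C(n, 2) = n(n-1)/2.
n = 11
C(11, 2) = 11 * 10 / 2 = 110 / 2 = 55

55


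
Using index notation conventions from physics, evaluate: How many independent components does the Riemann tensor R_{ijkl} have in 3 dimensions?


The Riemann tensor in d dimensions has d^2(d^2 - 1)/12 independent components.
d = 3, so d^2 = 9
d^2 - 1 = 8
d^2(d^2 - 1) = 9 * 8 = 72
Divide by 12: 72 / 12 = 6

6


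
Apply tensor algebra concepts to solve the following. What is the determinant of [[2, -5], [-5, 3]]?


For a 2x2 matrix [[a, b], [c, d]], det = a*d - b*c.
a = 2, b = -5, c = -5, d = 3
a*d = 2 * 3 = 6
b*c = -5 * -5 = 25
det = 6 - 25 = -19

-19


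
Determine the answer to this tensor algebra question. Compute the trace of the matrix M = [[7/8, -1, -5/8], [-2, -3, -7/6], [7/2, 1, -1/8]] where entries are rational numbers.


The trace is the sum of diagonal entries.
Diagonal: M[1,1] = 7/8, M[2,2] = -3, M[3,3] = -1/8
Tr(M) = 7/8 + -3 + -1/8
Computing step by step:
After adding M[1,1]: 7/8
After adding M[2,2]: -17/8
After adding M[3,3]: -9/4
Tr(M) = -9/4

-9/4


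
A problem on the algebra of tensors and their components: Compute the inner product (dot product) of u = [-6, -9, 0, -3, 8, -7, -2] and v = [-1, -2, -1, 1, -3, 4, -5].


The inner product u . v = sum of u_i * v_i.
Term-by-term: -6 * -1, -9 * -2, 0 * -1, -3 * 1, 8 * -3, -7 * 4, -2 * -5
Products: 6, 18, 0, -3, -24, -28, 10
Sum = 6 + 18 + 0 + -3 + -24 + -28 + 10 = -21

-21


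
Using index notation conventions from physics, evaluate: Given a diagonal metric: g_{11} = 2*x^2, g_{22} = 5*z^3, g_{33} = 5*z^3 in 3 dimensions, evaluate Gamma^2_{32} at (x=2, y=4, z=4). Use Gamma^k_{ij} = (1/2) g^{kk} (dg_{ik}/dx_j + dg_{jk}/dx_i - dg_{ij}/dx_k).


For a diagonal metric, Gamma^k_{ij} = (1/2) g^{kk} (dg_{ik}/dx_j + dg_{jk}/dx_i - dg_{ij}/dx_k).
The metric is diagonal, so g_{ab} = 0 for a != b.
At the given point: g_{11} = 8, g_{22} = 320, g_{33} = 320
g^{22} = 1/320
dg_{32}/dx_2 = 0 (off-diagonal)
dg_{22}/dx_3 = dg_{22}/dx_3 = 240
dg_{32}/dx_2 = 0 (off-diagonal)
Numerator = 0 + 240 - 0 = 240
Gamma^2_{32} = 240 / (2 * 320) = 3/8

3/8


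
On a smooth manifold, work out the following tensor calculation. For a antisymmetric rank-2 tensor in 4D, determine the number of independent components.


A antisymmetric rank-2 tensor in d dimensions has d(d-1)/2 independent components.
d = 4
d(d-1)/2 = 4 * 3 / 2 = 12 / 2 = 6

6


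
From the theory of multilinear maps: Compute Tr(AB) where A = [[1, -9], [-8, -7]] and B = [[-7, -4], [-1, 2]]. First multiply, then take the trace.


Tr(AB) = sum_i (AB)_{ii} where (AB)_{ii} = sum_k A_{ik} B_{ki}.
(AB)_{11} = 1*-7 + -9*-1 = 2
(AB)_{22} = -8*-4 + -7*2 = 18
Tr(AB) = 2 + 18 = 20

20


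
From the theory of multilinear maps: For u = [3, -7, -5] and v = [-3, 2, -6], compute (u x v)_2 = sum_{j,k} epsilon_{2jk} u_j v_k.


(u x v)_2 = sum_{j,k} epsilon_{2jk} u_j v_k. Only permutations of (1,2,3) contribute; the two non-zero terms are:
eps_{213} u_1 v_3 = -1 * 3 * -6 = 18
eps_{231} u_3 v_1 = 1 * -5 * -3 = 15
(u x v)_2 = 33

33


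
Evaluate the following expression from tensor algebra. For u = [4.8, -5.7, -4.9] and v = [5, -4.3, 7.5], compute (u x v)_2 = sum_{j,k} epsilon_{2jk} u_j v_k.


(u x v)_2 = sum_{j,k} epsilon_{2jk} u_j v_k. Only permutations of (1,2,3) contribute; the two non-zero terms are:
eps_{213} u_1 v_3 = -1 * 4.8 * 7.5 = -36
eps_{231} u_3 v_1 = 1 * -4.9 * 5 = -24.5
(u x v)_2 = -60.5

-60.5


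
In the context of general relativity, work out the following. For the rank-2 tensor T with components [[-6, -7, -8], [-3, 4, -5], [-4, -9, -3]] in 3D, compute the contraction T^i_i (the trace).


The contraction (trace) of a rank-2 tensor is the sum of its diagonal elements.
Diagonal entries: A[1,1] = -6, A[2,2] = 4, A[3,3] = -3
Tr(A) = -6 + 4 + -3 = -5

-5


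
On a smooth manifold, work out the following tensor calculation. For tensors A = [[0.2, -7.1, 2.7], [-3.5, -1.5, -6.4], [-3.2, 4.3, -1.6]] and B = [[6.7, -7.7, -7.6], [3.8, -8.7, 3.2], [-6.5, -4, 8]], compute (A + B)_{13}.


Tensor addition is component-wise: (A + B)_{ij} = A_{ij} + B_{ij}.
A_{13} = 2.7
B_{13} = -7.6
(A + B)_{13} = 2.7 + -7.6 = -4.9

-4.9


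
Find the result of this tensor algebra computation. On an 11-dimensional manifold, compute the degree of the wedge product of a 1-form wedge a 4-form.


The degree of a wedge product is the sum of the degrees of the individual forms.
Degrees: 1, 4
Total degree = 1 + 4 = 5

5


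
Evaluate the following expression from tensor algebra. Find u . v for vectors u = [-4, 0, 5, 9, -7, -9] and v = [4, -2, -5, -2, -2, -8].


The inner product u . v = sum of u_i * v_i.
Term-by-term: -4 * 4, 0 * -2, 5 * -5, 9 * -2, -7 * -2, -9 * -8
Products: -16, 0, -25, -18, 14, 72
Sum = -16 + 0 + -25 + -18 + 14 + 72 = 27

27


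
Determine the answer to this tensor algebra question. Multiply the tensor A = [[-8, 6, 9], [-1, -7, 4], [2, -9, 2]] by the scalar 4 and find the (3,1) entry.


Scalar multiplication: (cA)_{ij} = c * A_{ij}.
c = 4
A_{31} = 2
(cA)_{31} = 4 * 2 = 8

8


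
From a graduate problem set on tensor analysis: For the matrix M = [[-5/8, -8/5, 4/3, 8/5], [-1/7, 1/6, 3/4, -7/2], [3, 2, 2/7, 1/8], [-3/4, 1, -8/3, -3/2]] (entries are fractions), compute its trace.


The trace is the sum of diagonal entries.
Diagonal: M[1,1] = -5/8, M[2,2] = 1/6, M[3,3] = 2/7, M[4,4] = -3/2
Tr(M) = -5/8 + 1/6 + 2/7 + -3/2
Computing step by step:
After adding M[1,1]: -5/8
After adding M[2,2]: -11/24
After adding M[3,3]: -29/168
After adding M[4,4]: -281/168
Tr(M) = -281/168

-281/168


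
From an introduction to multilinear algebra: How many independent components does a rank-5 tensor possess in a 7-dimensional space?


The number of components of a rank-r tensor in d dimensions is d^r.
Here d = 7 and r = 5.
7^5 = 16807

16807


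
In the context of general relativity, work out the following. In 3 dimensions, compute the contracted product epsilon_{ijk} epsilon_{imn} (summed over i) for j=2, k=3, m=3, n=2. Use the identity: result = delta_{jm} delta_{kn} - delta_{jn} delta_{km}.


Using the identity: epsilon_{ijk} epsilon_{imn} = delta_{jm} delta_{kn} - delta_{jn} delta_{km}.
delta_{23} = 0
delta_{32} = 0
delta_{22} = 1
delta_{33} = 1
Result = 0 * 0 - 1 * 1 = 0 - 1 = -1

-1


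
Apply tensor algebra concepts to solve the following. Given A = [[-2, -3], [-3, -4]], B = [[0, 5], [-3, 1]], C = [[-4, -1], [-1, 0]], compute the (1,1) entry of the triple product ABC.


(ABC)_{11} = sum_m (AB)_{1m} C_{m1}. First compute row 1 of AB.
(AB)_{11} = -2*0 + -3*-3 = 9
(AB)_{12} = -2*5 + -3*1 = -13
Now contract with column 1 of C:
(AB)_{11} * C_{11} = 9 * -4 = -36
(AB)_{12} * C_{21} = -13 * -1 = 13
(ABC)_{11} = -36 + 13 = -23

-23


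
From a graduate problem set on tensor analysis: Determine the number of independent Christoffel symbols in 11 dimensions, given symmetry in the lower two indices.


Christoffel symbols Gamma^k_{ij} are symmetric in i,j, so there are d * d(d+1)/2 independent symbols.
d = 11
d(d+1)/2 = 11 * 12 / 2 = 66
Total = 11 * 66 = 726

726


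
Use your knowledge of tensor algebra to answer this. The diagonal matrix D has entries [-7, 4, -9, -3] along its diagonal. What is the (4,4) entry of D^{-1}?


For a diagonal matrix, the inverse has entries (D^{-1})_{ii} = 1/d_{ii}.
The diagonal entries are: d_{11} = -7, d_{22} = 4, d_{33} = -9, d_{44} = -3
We need (D^{-1})_{44} = 1/d_{44} = 1/-3 = -1/3

-1/3


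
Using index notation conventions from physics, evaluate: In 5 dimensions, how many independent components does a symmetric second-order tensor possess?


A symmetric rank-2 tensor in d dimensions has d(d+1)/2 independent components.
d = 5
d(d+1)/2 = 5 * 6 / 2 = 30 / 2 = 15

15


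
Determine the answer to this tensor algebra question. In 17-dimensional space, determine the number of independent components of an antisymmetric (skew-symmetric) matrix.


An antisymmetric rank-2 tensor satisfies A_{ij} = -A_{ji}, so diagonal entries are zero.
The independent components are the upper-triangular entries: C(n, 2) = n(n-1)/2.
n = 17
C(17, 2) = 17 * 16 / 2 = 272 / 2 = 136

136


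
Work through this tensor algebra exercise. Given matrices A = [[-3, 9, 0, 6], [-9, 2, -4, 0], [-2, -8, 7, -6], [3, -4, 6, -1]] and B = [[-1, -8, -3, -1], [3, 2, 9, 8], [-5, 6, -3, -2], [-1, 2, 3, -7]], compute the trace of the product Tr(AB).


Tr(AB) = sum_i (AB)_{ii} where (AB)_{ii} = sum_k A_{ik} B_{ki}.
(AB)_{11} = -3*-1 + 9*3 + 0*-5 + 6*-1 = 24
(AB)_{22} = -9*-8 + 2*2 + -4*6 + 0*2 = 52
(AB)_{33} = -2*-3 + -8*9 + 7*-3 + -6*3 = -105
(AB)_{44} = 3*-1 + -4*8 + 6*-2 + -1*-7 = -40
Tr(AB) = 24 + 52 + -105 + -40 = -69

-69


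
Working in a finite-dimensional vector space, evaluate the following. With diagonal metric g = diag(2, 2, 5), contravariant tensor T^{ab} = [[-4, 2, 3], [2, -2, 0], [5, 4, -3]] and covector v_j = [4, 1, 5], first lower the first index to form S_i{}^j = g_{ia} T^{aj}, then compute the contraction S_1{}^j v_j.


Step 1: lower the first index. For a diagonal metric, g_{ia} T^{aj} = g_{ii} T^{ij} (no sum on i).
g_{11} = 2
S_1{}^1 = 2 * T^{11} = 2 * -4 = -8
S_1{}^2 = 2 * T^{12} = 2 * 2 = 4
S_1{}^3 = 2 * T^{13} = 2 * 3 = 6
Step 2: contract S_1{}^j with v_j.
S_1{}^1 * v_1 = -8 * 4 = -32
S_1{}^2 * v_2 = 4 * 1 = 4
S_1{}^3 * v_3 = 6 * 5 = 30
Result = -32 + 4 + 30 = 2

2


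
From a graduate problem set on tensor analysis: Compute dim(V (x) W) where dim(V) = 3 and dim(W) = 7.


The dimension of a tensor product is the product of dimensions.
dim(V) = 3, dim(W) = 7
dim(V (x) W) = 3 * 7 = 21

21


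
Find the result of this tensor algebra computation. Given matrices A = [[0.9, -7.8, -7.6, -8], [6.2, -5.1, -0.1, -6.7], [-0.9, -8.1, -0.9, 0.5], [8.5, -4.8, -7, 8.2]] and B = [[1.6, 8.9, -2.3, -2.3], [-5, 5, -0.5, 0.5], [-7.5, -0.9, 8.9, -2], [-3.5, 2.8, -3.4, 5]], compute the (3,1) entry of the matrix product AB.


(AB)_{ij} = sum_k A_{ik} B_{kj}.
For i=3, j=1:
A_{31} * B_{11} = -0.9 * 1.6 = -1.44
A_{32} * B_{21} = -8.1 * -5 = 40.5
A_{33} * B_{31} = -0.9 * -7.5 = 6.75
A_{34} * B_{41} = 0.5 * -3.5 = -1.75
Sum = -1.44 + 40.5 + 6.75 + -1.75 = 44.06

44.06


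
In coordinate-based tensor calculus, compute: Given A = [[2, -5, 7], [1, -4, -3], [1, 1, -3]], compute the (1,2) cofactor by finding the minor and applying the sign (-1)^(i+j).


To find cofactor C_{12}, delete row 1 and column 2.
The resulting 2x2 submatrix is: [[1, -3], [1, -3]]
Minor M_{12} = 1*-3 - -3*1
  = -3 - -3 = 0
Sign = (-1)^(1+2) = (-1)^3 = -1
Cofactor C_{12} = -1 * 0 = 0

0


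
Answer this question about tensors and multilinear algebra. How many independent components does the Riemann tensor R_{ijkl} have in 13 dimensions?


The Riemann tensor in d dimensions has d^2(d^2 - 1)/12 independent components.
d = 13, so d^2 = 169
d^2 - 1 = 168
d^2(d^2 - 1) = 169 * 168 = 28392
Divide by 12: 28392 / 12 = 2366

2366


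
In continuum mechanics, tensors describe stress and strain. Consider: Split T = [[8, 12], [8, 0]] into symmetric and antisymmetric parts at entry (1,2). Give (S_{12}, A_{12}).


T_{12} = 12
T_{21} = 8
S_{12} = (12 + 8)/2 = 20/2 = 10
A_{12} = (12 - 8)/2 = 4/2 = 2
Check: S + A = 10 + 2 = 12 = T_{12}.

(10, 2)


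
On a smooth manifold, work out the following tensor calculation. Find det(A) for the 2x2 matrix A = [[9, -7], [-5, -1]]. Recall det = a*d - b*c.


For a 2x2 matrix [[a, b], [c, d]], det = a*d - b*c.
a = 9, b = -7, c = -5, d = -1
a*d = 9 * -1 = -9
b*c = -7 * -5 = 35
det = -9 - 35 = -44

-44


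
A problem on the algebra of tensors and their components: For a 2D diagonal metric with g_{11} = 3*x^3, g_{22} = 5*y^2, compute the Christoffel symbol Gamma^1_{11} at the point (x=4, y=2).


For a diagonal metric, Gamma^k_{ij} = (1/2) g^{kk} (dg_{ik}/dx_j + dg_{jk}/dx_i - dg_{ij}/dx_k).
The metric is diagonal, so g_{ab} = 0 for a != b.
At the given point: g_{11} = 192, g_{22} = 20
g^{11} = 1/192
dg_{11}/dx_1 = dg_{11}/dx_1 = 144
dg_{11}/dx_1 = dg_{11}/dx_1 = 144
dg_{11}/dx_1 = dg_{11}/dx_1 = 144
Numerator = 144 + 144 - 144 = 144
Gamma^1_{11} = 144 / (2 * 192) = 3/8

3/8


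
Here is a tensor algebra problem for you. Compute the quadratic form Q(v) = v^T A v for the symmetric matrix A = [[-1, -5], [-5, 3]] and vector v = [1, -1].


First compute Av:
(Av)_1 = -1*1 + -5*-1 = 4
(Av)_2 = -5*1 + 3*-1 = -8
Av = [4, -8]
Then v^T (Av) = 1*4 + -1*-8
= 4 + 8 = 12

12


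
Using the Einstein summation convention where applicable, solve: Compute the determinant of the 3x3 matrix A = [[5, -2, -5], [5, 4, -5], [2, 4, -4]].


Expanding along the first row, det(A) = a11*M_11 - a12*M_12 + a13*M_13, where M_1j is the (1,j) minor.
Minor M_11 = 4*-4 - -5*4 = 4
Minor M_12 = 5*-4 - -5*2 = -10
Minor M_13 = 5*4 - 4*2 = 12
det = 5*(4) - -2*(-10) + -5*(12)
    = 20 - 20 + -60
    = -60

-60


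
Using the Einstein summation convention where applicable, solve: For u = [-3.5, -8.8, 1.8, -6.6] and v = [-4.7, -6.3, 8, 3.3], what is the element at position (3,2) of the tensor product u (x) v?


The outer product entry T_{ij} = u_i * v_j.
We need i=3, j=2.
u_3 = 1.8, v_2 = -6.3
T_{3,2} = 1.8 * -6.3 = -11.34

-11.34


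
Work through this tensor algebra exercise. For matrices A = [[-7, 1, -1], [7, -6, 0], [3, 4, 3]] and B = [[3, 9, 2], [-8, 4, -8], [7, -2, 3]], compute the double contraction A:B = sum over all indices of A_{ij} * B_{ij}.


A:B = sum over all i,j of A_{ij} * B_{ij}.
Row 1: -7*3=-21, 1*9=9, -1*2=-2 => row sum = -14
Row 2: 7*-8=-56, -6*4=-24, 0*-8=0 => row sum = -80
Row 3: 3*7=21, 4*-2=-8, 3*3=9 => row sum = 22
Total = -14 + -80 + 22 = -72

-72


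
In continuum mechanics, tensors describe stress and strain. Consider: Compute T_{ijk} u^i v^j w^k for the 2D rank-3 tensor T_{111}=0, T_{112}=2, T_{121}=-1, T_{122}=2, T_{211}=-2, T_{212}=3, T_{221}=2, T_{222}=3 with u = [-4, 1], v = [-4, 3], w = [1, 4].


S = sum over i,j,k of T_{ijk} u_i v_j w_k. Expanding all 8 terms:
T_{111}*u_1*v_1*w_1 = 0*-4*-4*1 = 0  (running total: 0)
T_{112}*u_1*v_1*w_2 = 2*-4*-4*4 = 128  (running total: 128)
T_{121}*u_1*v_2*w_1 = -1*-4*3*1 = 12  (running total: 140)
T_{122}*u_1*v_2*w_2 = 2*-4*3*4 = -96  (running total: 44)
T_{211}*u_2*v_1*w_1 = -2*1*-4*1 = 8  (running total: 52)
T_{212}*u_2*v_1*w_2 = 3*1*-4*4 = -48  (running total: 4)
T_{221}*u_2*v_2*w_1 = 2*1*3*1 = 6  (running total: 10)
T_{222}*u_2*v_2*w_2 = 3*1*3*4 = 36  (running total: 46)
S = 46

46
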